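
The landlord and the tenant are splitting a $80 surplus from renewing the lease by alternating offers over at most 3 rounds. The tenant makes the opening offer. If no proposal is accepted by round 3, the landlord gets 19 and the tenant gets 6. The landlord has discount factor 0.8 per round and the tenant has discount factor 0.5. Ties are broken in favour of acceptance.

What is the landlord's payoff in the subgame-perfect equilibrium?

39.6

Round 3 (the tenant proposes): the landlord gets 19 if talks fail, so the tenant offers 19 and keeps 61.
Round 2 (the landlord proposes): the tenant can get 61 next round, worth 0.5 × 61 = 30.5 now, so the landlord offers 30.5, keeping 49.5.
Round 1 (the tenant proposes): the landlord can get 49.5 next round, worth 0.8 × 49.5 = 39.6 now, so the tenant offers 39.6, keeping 40.4.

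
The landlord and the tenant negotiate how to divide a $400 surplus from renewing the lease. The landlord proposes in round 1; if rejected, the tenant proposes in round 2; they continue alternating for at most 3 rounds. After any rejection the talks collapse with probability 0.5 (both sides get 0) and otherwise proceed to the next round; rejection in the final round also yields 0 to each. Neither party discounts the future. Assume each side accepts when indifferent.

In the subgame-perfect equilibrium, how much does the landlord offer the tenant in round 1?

By backward induction:
Round 3 (the landlord proposes): rejection yields 0 for the tenant; the landlord offers 0 and keeps 400.
Round 2 (the tenant proposes): rejecting gives the landlord an expected 0.5 × 400 = 200. The tenant offers 200 and keeps 400 − 200 = 200.
Round 1 (the landlord proposes): rejecting gives the tenant an expected 0.5 × 200 = 100. The landlord offers 100 and keeps 400 − 100 = 300.

100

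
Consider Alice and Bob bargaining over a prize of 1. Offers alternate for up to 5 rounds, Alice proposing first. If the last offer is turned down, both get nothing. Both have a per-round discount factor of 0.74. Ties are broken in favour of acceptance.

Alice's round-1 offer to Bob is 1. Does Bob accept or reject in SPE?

Round 5 (Alice proposes): Bob will accept anything ≥ 0, so Alice offers 0 and keeps 1.
Round 4 (Bob proposes): Alice can get 1 next round, worth 0.74 × 1 = 0.74 now. Bob offers 0.74 and keeps 1 − 0.74 = 0.26.
Round 3 (Alice proposes): Bob can get 0.26 next round, worth 0.74 × 0.26 = 0.1924 now, so Alice offers 0.1924, keeping 0.8076.
Round 2 (Bob proposes): Alice can get 0.8076 next round, worth 0.74 × 0.8076 = 0.597624 now; Bob offers that and keeps 0.402376.
So by rejecting in round 1, Bob gets 0.402376 next round, worth 0.74 × 0.402376 = 0.29775824 now.
Offer 1 ≥ 0.29775824, so Bob accepts.

Accept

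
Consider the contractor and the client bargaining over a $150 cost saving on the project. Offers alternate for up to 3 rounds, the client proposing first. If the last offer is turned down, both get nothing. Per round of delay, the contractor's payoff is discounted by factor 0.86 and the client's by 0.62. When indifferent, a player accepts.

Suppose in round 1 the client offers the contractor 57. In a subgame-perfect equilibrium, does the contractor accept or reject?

Round 3 (the client proposes): the contractor will accept anything ≥ 0, so the client offers 0 and keeps 150.
Round 2 (the contractor proposes): the client can get 150 next round, worth 0.62 × 150 = 93 now. The contractor offers 93 and keeps 150 − 93 = 57.
So by rejecting in round 1, the contractor gets 57 next round, worth 0.86 × 57 = 49.02 now.
Offer 57 ≥ 49.02, so the contractor accepts.

Accept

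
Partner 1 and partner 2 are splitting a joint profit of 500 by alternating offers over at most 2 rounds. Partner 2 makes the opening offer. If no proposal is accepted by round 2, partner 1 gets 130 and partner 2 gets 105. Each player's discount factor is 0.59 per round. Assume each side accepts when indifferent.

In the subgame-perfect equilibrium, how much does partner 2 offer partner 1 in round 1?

Round 2 (partner 1 proposes): partner 2 gets 105 if talks fail, so partner 1 offers 105 and keeps 395.
Round 1 (partner 2 proposes): partner 1 can get 395 next round, worth 0.59 × 395 = 233.05 now; partner 2 offers that and keeps 266.95.

233.05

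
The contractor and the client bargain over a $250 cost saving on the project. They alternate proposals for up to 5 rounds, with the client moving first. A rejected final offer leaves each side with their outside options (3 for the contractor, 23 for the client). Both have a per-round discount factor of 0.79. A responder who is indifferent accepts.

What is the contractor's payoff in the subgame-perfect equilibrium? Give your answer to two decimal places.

68.53

Round 5 (the client proposes): the contractor gets 3 if talks fail, so the client offers 3 and keeps 247.
Round 4 (the contractor proposes): the client can get 247 next round, worth 0.79 × 247 = 195.13 now, so the contractor offers 195.13, keeping 54.87.
Round 3 (the client proposes): the contractor can get 54.87 next round, worth 0.79 × 54.87 = 43.3473 now, so the client offers 43.3473, keeping 206.6527.
Round 2 (the contractor proposes): the client can get 206.6527 next round, worth 0.79 × 206.6527 = 163.255633 now. The contractor offers 163.255633 and keeps 250 − 163.255633 = 86.744367.
Round 1 (the client proposes): the contractor can get 86.744367 next round, worth 0.79 × 86.744367 = 68.52804993 now; the client offers that and keeps 181.47195007.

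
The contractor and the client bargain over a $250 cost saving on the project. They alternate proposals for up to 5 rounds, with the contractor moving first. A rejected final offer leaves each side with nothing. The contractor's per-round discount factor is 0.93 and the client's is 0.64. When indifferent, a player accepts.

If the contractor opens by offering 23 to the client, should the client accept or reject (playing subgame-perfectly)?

Accept

Round 5 (the contractor proposes): the client will accept anything ≥ 0, so the contractor offers 0 and keeps 250.
Round 4 (the client proposes): the contractor can get 250 next round, worth 0.93 × 250 = 232.5 now. The client offers 232.5 and keeps 250 − 232.5 = 17.5.
Round 3 (the contractor proposes): the client can get 17.5 next round, worth 0.64 × 17.5 = 11.2 now; the contractor offers that and keeps 238.8.
Round 2 (the client proposes): the contractor can get 238.8 next round, worth 0.93 × 238.8 = 222.084 now, so the client offers 222.084, keeping 27.916.
So by rejecting in round 1, the client gets 27.916 next round, worth 0.64 × 27.916 = 17.86624 now.
Offer 23 ≥ 17.86624, so the client accepts.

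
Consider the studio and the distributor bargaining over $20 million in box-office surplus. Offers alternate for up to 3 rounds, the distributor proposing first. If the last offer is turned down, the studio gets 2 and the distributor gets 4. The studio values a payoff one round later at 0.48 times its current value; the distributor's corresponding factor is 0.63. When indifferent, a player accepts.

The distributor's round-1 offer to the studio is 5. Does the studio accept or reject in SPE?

Round 3 (the distributor proposes): the studio gets 2 if talks fail, so the distributor offers 2 and keeps 18.
Round 2 (the studio proposes): the distributor can get 18 next round, worth 0.63 × 18 = 11.34 now. The studio offers 11.34 and keeps 20 − 11.34 = 8.66.
So by rejecting in round 1, the studio gets 8.66 next round, worth 0.48 × 8.66 = 4.1568 now.
Offer 5 ≥ 4.1568, so the studio accepts.

Accept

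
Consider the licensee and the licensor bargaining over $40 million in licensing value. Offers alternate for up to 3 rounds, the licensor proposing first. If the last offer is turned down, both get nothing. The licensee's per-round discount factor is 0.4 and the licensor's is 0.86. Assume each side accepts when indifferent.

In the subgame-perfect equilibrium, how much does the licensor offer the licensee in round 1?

Round 3 (the licensor proposes): rejection yields 0 for the licensee; the licensor offers 0 and keeps 40.
Round 2 (the licensee proposes): the licensor can get 40 next round, worth 0.86 × 40 = 34.4 now, so the licensee offers 34.4, keeping 5.6.
Round 1 (the licensor proposes): the licensee can get 5.6 next round, worth 0.4 × 5.6 = 2.24 now; the licensor offers that and keeps 37.76.

2.24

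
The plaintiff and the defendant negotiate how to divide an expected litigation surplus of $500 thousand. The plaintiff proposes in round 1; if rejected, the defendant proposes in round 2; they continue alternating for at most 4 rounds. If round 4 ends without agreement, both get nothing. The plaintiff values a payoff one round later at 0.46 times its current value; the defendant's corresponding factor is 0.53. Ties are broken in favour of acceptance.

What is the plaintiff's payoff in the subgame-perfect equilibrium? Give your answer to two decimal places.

292.29

Solve by backward induction from round 4.
Round 4 (the defendant proposes): rejection yields 0 for the plaintiff; the defendant offers 0 and keeps 500.
Round 3 (the plaintiff proposes): the defendant can get 500 next round, worth 0.53 × 500 = 265 now, so the plaintiff offers 265, keeping 235.
Round 2 (the defendant proposes): the plaintiff can get 235 next round, worth 0.46 × 235 = 108.1 now. The defendant offers 108.1 and keeps 500 − 108.1 = 391.9.
Round 1 (the plaintiff proposes): the defendant can get 391.9 next round, worth 0.53 × 391.9 = 207.707 now, so the plaintiff offers 207.707, keeping 292.293.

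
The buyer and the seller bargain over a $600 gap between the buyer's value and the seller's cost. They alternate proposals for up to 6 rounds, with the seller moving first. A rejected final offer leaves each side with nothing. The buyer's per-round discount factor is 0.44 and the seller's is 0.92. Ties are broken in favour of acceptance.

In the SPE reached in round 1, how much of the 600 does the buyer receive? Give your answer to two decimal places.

Round 6 (the buyer proposes): the seller will accept anything ≥ 0, so the buyer offers 0 and keeps 600.
Round 5 (the seller proposes): the buyer can get 600 next round, worth 0.44 × 600 = 264 now; the seller offers that and keeps 336.
Round 4 (the buyer proposes): the seller can get 336 next round, worth 0.92 × 336 = 309.12 now, so the buyer offers 309.12, keeping 290.88.
Round 3 (the seller proposes): the buyer can get 290.88 next round, worth 0.44 × 290.88 = 127.9872 now. The seller offers 127.9872 and keeps 600 − 127.9872 = 472.0128.
Round 2 (the buyer proposes): the seller can get 472.0128 next round, worth 0.92 × 472.0128 = 434.251776 now. The buyer offers 434.251776 and keeps 600 − 434.251776 = 165.748224.
Round 1 (the seller proposes): the buyer can get 165.748224 next round, worth 0.44 × 165.748224 = 72.92921856 now; the seller offers that and keeps 527.07078144.

72.93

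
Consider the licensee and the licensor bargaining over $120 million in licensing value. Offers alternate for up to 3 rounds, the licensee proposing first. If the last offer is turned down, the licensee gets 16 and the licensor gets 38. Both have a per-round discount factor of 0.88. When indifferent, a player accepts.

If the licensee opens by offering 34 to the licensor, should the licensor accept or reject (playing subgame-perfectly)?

Work out the licensor's continuation value if the offer is rejected.
Round 3 (the licensee proposes): the licensor gets 38 if talks fail, so the licensee offers 38 and keeps 82.
Round 2 (the licensor proposes): the licensee can get 82 next round, worth 0.88 × 82 = 72.16 now, so the licensor offers 72.16, keeping 47.84.
So by rejecting in round 1, the licensor gets 47.84 next round, worth 0.88 × 47.84 = 42.0992 now.
Offer 34 < 42.0992, so the licensor rejects.

Reject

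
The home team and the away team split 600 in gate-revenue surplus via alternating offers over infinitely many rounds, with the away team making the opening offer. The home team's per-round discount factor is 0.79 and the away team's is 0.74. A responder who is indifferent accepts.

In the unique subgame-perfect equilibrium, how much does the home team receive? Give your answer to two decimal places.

296.68

In a stationary SPE each proposer offers the other exactly their discounted continuation value.
If the away team keeps x when proposing and the home team keeps y when proposing, then x = 600 − 0.79y and y = 600 − 0.74x.
Solving: x = 600(1 − 0.79) / (1 − 0.74·0.79) = 126 / 0.4154 ≈ 303.3221.
The home team gets 600 − 303.3221 ≈ 296.6779.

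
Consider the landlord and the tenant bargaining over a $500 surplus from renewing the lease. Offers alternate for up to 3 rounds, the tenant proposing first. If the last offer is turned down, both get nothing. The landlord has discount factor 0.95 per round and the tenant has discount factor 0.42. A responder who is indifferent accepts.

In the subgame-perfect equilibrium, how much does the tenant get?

224.5

Round 3 (the tenant proposes): rejection yields 0 for the landlord; the tenant offers 0 and keeps 500.
Round 2 (the landlord proposes): the tenant can get 500 next round, worth 0.42 × 500 = 210 now, so the landlord offers 210, keeping 290.
Round 1 (the tenant proposes): the landlord can get 290 next round, worth 0.95 × 290 = 275.5 now. The tenant offers 275.5 and keeps 500 − 275.5 = 224.5.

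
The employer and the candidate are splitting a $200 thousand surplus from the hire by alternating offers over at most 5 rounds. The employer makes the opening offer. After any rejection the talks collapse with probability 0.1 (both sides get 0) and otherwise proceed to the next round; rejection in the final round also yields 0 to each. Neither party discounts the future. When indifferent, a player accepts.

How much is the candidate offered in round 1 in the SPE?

32.58

By backward induction:
Round 5 (the employer proposes): rejection yields 0 for the candidate; the employer offers 0 and keeps 200.
Round 4 (the candidate proposes): rejecting gives the employer an expected 0.9 × 200 = 180, so the candidate offers 180, keeping 20.
Round 3 (the employer proposes): rejecting gives the candidate an expected 0.9 × 20 = 18, so the employer offers 18, keeping 182.
Round 2 (the candidate proposes): rejecting gives the employer an expected 0.9 × 182 = 163.8, so the candidate offers 163.8, keeping 36.2.
Round 1 (the employer proposes): rejecting gives the candidate an expected 0.9 × 36.2 = 32.58. The employer offers 32.58 and keeps 200 − 32.58 = 167.42.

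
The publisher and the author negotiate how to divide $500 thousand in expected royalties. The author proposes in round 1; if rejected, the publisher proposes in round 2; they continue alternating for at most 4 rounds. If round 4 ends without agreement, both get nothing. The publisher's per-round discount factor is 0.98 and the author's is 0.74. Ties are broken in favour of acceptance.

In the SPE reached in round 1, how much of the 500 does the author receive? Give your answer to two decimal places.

17.25

Work backward from the last round.
Round 4 (the publisher proposes): the author will accept anything ≥ 0, so the publisher offers 0 and keeps 500.
Round 3 (the author proposes): the publisher can get 500 next round, worth 0.98 × 500 = 490 now, so the author offers 490, keeping 10.
Round 2 (the publisher proposes): the author can get 10 next round, worth 0.74 × 10 = 7.4 now. The publisher offers 7.4 and keeps 500 − 7.4 = 492.6.
Round 1 (the author proposes): the publisher can get 492.6 next round, worth 0.98 × 492.6 = 482.748 now. The author offers 482.748 and keeps 500 − 482.748 = 17.252.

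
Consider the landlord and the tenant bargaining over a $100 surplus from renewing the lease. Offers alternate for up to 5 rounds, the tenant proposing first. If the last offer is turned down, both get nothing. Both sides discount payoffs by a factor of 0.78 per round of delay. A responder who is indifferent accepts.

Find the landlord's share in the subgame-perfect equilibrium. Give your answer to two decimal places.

Round 5 (the tenant proposes): the landlord will accept anything ≥ 0, so the tenant offers 0 and keeps 100.
Round 4 (the landlord proposes): the tenant can get 100 next round, worth 0.78 × 100 = 78 now; the landlord offers that and keeps 22.
Round 3 (the tenant proposes): the landlord can get 22 next round, worth 0.78 × 22 = 17.16 now; the tenant offers that and keeps 82.84.
Round 2 (the landlord proposes): the tenant can get 82.84 next round, worth 0.78 × 82.84 = 64.6152 now; the landlord offers that and keeps 35.3848.
Round 1 (the tenant proposes): the landlord can get 35.3848 next round, worth 0.78 × 35.3848 = 27.600144 now; the tenant offers that and keeps 72.399856.

27.60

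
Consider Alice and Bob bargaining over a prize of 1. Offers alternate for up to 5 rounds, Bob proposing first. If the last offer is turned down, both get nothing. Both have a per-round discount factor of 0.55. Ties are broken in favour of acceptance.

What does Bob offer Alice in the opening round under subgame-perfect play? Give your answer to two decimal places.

Round 5 (Bob proposes): Alice will accept anything ≥ 0, so Bob offers 0 and keeps 1.
Round 4 (Alice proposes): Bob can get 1 next round, worth 0.55 × 1 = 0.55 now, so Alice offers 0.55, keeping 0.45.
Round 3 (Bob proposes): Alice can get 0.45 next round, worth 0.55 × 0.45 = 0.2475 now, so Bob offers 0.2475, keeping 0.7525.
Round 2 (Alice proposes): Bob can get 0.7525 next round, worth 0.55 × 0.7525 = 0.413875 now. Alice offers 0.413875 and keeps 1 − 0.413875 = 0.586125.
Round 1 (Bob proposes): Alice can get 0.586125 next round, worth 0.55 × 0.586125 = 0.32236875 now. Bob offers 0.32236875 and keeps 1 − 0.32236875 = 0.67763125.

0.32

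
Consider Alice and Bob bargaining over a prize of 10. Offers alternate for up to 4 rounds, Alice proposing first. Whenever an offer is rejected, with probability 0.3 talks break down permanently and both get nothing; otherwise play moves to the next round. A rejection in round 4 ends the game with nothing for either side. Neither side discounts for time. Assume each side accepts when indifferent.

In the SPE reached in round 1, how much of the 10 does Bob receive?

5.53

Round 4 (Bob proposes): rejection yields 0 for Alice; Bob offers 0 and keeps 10.
Round 3 (Alice proposes): rejecting gives Bob an expected 0.7 × 10 = 7; Alice offers that and keeps 3.
Round 2 (Bob proposes): rejecting gives Alice an expected 0.7 × 3 = 2.1. Bob offers 2.1 and keeps 10 − 2.1 = 7.9.
Round 1 (Alice proposes): rejecting gives Bob an expected 0.7 × 7.9 = 5.53. Alice offers 5.53 and keeps 10 − 5.53 = 4.47.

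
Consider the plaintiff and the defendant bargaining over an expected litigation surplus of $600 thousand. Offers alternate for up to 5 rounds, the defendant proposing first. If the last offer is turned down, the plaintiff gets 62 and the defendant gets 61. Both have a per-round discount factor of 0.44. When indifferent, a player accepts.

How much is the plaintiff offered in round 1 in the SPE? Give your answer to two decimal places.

Round 5 (the defendant proposes): the plaintiff gets 62 if talks fail, so the defendant offers 62 and keeps 538.
Round 4 (the plaintiff proposes): the defendant can get 538 next round, worth 0.44 × 538 = 236.72 now; the plaintiff offers that and keeps 363.28.
Round 3 (the defendant proposes): the plaintiff can get 363.28 next round, worth 0.44 × 363.28 = 159.8432 now. The defendant offers 159.8432 and keeps 600 − 159.8432 = 440.1568.
Round 2 (the plaintiff proposes): the defendant can get 440.1568 next round, worth 0.44 × 440.1568 = 193.668992 now, so the plaintiff offers 193.668992, keeping 406.331008.
Round 1 (the defendant proposes): the plaintiff can get 406.331008 next round, worth 0.44 × 406.331008 = 178.78564352 now. The defendant offers 178.78564352 and keeps 600 − 178.78564352 = 421.21435648.

178.79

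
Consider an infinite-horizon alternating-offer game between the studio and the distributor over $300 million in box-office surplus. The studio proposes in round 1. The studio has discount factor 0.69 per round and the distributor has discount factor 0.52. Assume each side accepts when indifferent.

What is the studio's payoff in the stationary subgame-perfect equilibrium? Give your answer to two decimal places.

In a stationary SPE each proposer offers the other exactly their discounted continuation value.
If the studio keeps x when proposing and the distributor keeps y when proposing, then x = 300 − 0.52y and y = 300 − 0.69x.
Solving: x = 300(1 − 0.52) / (1 − 0.69·0.52) = 144 / 0.6412 ≈ 224.5789.
The distributor gets 300 − 224.5789 ≈ 75.4211.

224.58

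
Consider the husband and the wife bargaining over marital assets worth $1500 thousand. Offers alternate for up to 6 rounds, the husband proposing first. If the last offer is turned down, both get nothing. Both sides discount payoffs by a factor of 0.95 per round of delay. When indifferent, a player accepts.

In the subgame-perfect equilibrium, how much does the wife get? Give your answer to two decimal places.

Work backward from the last round.
Round 6 (the wife proposes): the husband will accept anything ≥ 0, so the wife offers 0 and keeps 1500.
Round 5 (the husband proposes): the wife can get 1500 next round, worth 0.95 × 1500 = 1425 now, so the husband offers 1425, keeping 75.
Round 4 (the wife proposes): the husband can get 75 next round, worth 0.95 × 75 = 71.25 now; the wife offers that and keeps 1428.75.
Round 3 (the husband proposes): the wife can get 1428.75 next round, worth 0.95 × 1428.75 = 1357.3125 now, so the husband offers 1357.3125, keeping 142.6875.
Round 2 (the wife proposes): the husband can get 142.6875 next round, worth 0.95 × 142.6875 = 135.553125 now. The wife offers 135.553125 and keeps 1500 − 135.553125 = 1364.446875.
Round 1 (the husband proposes): the wife can get 1364.446875 next round, worth 0.95 × 1364.446875 = 1296.22453125 now. The husband offers 1296.22453125 and keeps 1500 − 1296.22453125 = 203.77546875.

1296.22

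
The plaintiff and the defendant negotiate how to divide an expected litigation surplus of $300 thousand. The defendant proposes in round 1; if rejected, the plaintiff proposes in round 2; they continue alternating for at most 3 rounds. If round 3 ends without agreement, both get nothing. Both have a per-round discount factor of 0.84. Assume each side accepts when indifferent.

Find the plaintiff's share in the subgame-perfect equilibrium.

40.32

Solve by backward induction from round 3.
Round 3 (the defendant proposes): the plaintiff will accept anything ≥ 0, so the defendant offers 0 and keeps 300.
Round 2 (the plaintiff proposes): the defendant can get 300 next round, worth 0.84 × 300 = 252 now; the plaintiff offers that and keeps 48.
Round 1 (the defendant proposes): the plaintiff can get 48 next round, worth 0.84 × 48 = 40.32 now, so the defendant offers 40.32, keeping 259.68.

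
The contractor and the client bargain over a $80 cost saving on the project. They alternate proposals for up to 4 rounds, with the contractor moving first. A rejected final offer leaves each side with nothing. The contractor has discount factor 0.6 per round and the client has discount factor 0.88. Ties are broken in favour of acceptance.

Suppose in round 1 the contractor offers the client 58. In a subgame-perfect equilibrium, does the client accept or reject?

Reject

Round 4 (the client proposes): the contractor will accept anything ≥ 0, so the client offers 0 and keeps 80.
Round 3 (the contractor proposes): the client can get 80 next round, worth 0.88 × 80 = 70.4 now. The contractor offers 70.4 and keeps 80 − 70.4 = 9.6.
Round 2 (the client proposes): the contractor can get 9.6 next round, worth 0.6 × 9.6 = 5.76 now, so the client offers 5.76, keeping 74.24.
So by rejecting in round 1, the client gets 74.24 next round, worth 0.88 × 74.24 = 65.3312 now.
Offer 58 < 65.3312, so the client rejects.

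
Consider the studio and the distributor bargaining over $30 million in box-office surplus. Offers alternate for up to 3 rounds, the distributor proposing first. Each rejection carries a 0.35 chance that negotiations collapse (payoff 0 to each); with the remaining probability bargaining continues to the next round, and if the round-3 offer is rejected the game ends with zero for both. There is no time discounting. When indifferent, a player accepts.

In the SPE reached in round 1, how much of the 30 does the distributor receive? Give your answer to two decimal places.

By backward induction:
Round 3 (the distributor proposes): rejection yields 0 for the studio; the distributor offers 0 and keeps 30.
Round 2 (the studio proposes): rejecting gives the distributor an expected 0.65 × 30 = 19.5. The studio offers 19.5 and keeps 30 − 19.5 = 10.5.
Round 1 (the distributor proposes): rejecting gives the studio an expected 0.65 × 10.5 = 6.825; the distributor offers that and keeps 23.175.

23.18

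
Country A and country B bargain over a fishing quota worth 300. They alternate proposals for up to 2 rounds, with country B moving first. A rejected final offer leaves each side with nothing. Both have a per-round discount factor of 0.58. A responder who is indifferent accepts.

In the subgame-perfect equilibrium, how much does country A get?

Round 2 (country A proposes): country B will accept anything ≥ 0, so country A offers 0 and keeps 300.
Round 1 (country B proposes): country A can get 300 next round, worth 0.58 × 300 = 174 now. Country B offers 174 and keeps 300 − 174 = 126.

174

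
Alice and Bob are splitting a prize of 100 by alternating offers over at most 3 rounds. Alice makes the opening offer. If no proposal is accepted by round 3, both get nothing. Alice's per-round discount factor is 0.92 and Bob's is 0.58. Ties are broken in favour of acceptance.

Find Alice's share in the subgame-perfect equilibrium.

Round 3 (Alice proposes): rejection yields 0 for Bob; Alice offers 0 and keeps 100.
Round 2 (Bob proposes): Alice can get 100 next round, worth 0.92 × 100 = 92 now, so Bob offers 92, keeping 8.
Round 1 (Alice proposes): Bob can get 8 next round, worth 0.58 × 8 = 4.64 now, so Alice offers 4.64, keeping 95.36.

95.36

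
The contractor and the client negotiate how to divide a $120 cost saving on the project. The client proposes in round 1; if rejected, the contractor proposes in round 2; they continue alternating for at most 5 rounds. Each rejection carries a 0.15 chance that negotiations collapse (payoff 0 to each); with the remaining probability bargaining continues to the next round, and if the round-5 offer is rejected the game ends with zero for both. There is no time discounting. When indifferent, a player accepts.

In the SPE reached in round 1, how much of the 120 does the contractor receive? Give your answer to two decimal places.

26.35

By backward induction:
Round 5 (the client proposes): the contractor will accept anything ≥ 0, so the client offers 0 and keeps 120.
Round 4 (the contractor proposes): rejecting gives the client an expected 0.85 × 120 = 102. The contractor offers 102 and keeps 120 − 102 = 18.
Round 3 (the client proposes): rejecting gives the contractor an expected 0.85 × 18 = 15.3, so the client offers 15.3, keeping 104.7.
Round 2 (the contractor proposes): rejecting gives the client an expected 0.85 × 104.7 = 88.995. The contractor offers 88.995 and keeps 120 − 88.995 = 31.005.
Round 1 (the client proposes): rejecting gives the contractor an expected 0.85 × 31.005 = 26.35425; the client offers that and keeps 93.64575.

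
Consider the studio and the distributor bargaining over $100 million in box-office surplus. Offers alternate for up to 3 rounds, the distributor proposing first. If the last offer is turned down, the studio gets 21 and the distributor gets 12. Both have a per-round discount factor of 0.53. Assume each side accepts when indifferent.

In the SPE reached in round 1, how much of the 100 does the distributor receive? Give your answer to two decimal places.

Work backward from the last round.
Round 3 (the distributor proposes): the studio gets 21 if talks fail, so the distributor offers 21 and keeps 79.
Round 2 (the studio proposes): the distributor can get 79 next round, worth 0.53 × 79 = 41.87 now, so the studio offers 41.87, keeping 58.13.
Round 1 (the distributor proposes): the studio can get 58.13 next round, worth 0.53 × 58.13 = 30.8089 now, so the distributor offers 30.8089, keeping 69.1911.

69.19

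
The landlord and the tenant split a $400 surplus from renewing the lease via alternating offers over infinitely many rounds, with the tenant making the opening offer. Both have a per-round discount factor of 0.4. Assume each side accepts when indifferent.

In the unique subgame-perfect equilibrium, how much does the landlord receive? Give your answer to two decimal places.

114.29

Let x be the tenant's share when the tenant proposes and y be the landlord's share when the landlord proposes.
The landlord accepts iff offered ≥ 0.4·y, so x = 400 − 0.4y. Symmetrically y = 400 − 0.4x.
Substituting: x = 400 − 0.4(400 − 0.4x), giving x(1 − 0.4·0.4) = 400(1 − 0.4).
So x = 400 × 0.6 / 0.84 ≈ 285.7143, and the landlord receives 400 − x ≈ 114.2857.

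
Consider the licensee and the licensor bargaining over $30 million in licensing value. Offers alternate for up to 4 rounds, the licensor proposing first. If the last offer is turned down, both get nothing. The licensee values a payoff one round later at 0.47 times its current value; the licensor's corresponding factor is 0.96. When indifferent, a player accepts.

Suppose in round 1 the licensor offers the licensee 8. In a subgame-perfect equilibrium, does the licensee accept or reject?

Accept

Work out the licensee's continuation value if the offer is rejected.
Round 4 (the licensee proposes): the licensor will accept anything ≥ 0, so the licensee offers 0 and keeps 30.
Round 3 (the licensor proposes): the licensee can get 30 next round, worth 0.47 × 30 = 14.1 now; the licensor offers that and keeps 15.9.
Round 2 (the licensee proposes): the licensor can get 15.9 next round, worth 0.96 × 15.9 = 15.264 now. The licensee offers 15.264 and keeps 30 − 15.264 = 14.736.
So by rejecting in round 1, the licensee gets 14.736 next round, worth 0.47 × 14.736 = 6.92592 now.
Offer 8 ≥ 6.92592, so the licensee accepts.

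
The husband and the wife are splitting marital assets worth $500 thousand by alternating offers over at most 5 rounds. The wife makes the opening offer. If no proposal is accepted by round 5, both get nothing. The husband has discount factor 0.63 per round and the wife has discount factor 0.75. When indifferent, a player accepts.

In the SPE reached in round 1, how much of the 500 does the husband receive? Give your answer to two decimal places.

Round 5 (the wife proposes): rejection yields 0 for the husband; the wife offers 0 and keeps 500.
Round 4 (the husband proposes): the wife can get 500 next round, worth 0.75 × 500 = 375 now, so the husband offers 375, keeping 125.
Round 3 (the wife proposes): the husband can get 125 next round, worth 0.63 × 125 = 78.75 now. The wife offers 78.75 and keeps 500 − 78.75 = 421.25.
Round 2 (the husband proposes): the wife can get 421.25 next round, worth 0.75 × 421.25 = 315.9375 now; the husband offers that and keeps 184.0625.
Round 1 (the wife proposes): the husband can get 184.0625 next round, worth 0.63 × 184.0625 = 115.959375 now, so the wife offers 115.959375, keeping 384.040625.

115.96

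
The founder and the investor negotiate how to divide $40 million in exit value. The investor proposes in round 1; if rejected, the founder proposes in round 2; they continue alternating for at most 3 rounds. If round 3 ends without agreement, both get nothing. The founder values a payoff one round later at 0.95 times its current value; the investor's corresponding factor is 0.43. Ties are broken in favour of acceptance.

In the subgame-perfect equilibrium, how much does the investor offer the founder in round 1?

Round 3 (the investor proposes): the founder will accept anything ≥ 0, so the investor offers 0 and keeps 40.
Round 2 (the founder proposes): the investor can get 40 next round, worth 0.43 × 40 = 17.2 now; the founder offers that and keeps 22.8.
Round 1 (the investor proposes): the founder can get 22.8 next round, worth 0.95 × 22.8 = 21.66 now, so the investor offers 21.66, keeping 18.34.

21.66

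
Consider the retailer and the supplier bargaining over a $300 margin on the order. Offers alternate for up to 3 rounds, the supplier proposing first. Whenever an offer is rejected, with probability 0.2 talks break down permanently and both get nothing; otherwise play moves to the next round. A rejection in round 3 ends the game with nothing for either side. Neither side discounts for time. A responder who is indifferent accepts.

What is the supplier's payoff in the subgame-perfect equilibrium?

Round 3 (the supplier proposes): the retailer will accept anything ≥ 0, so the supplier offers 0 and keeps 300.
Round 2 (the retailer proposes): rejecting gives the supplier an expected 0.8 × 300 = 240; the retailer offers that and keeps 60.
Round 1 (the supplier proposes): rejecting gives the retailer an expected 0.8 × 60 = 48, so the supplier offers 48, keeping 252.

252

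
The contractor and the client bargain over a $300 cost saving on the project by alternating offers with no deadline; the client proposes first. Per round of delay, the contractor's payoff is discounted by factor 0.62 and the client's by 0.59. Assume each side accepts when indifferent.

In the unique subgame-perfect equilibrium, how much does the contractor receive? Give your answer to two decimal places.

120.25

When the client proposes, the contractor accepts any offer worth at least 0.62 times what the contractor would get by proposing next round; and vice versa.
This gives x = 300 − 0.62y and y = 300 − 0.59x, where x and y are each side's share when it proposes.
Hence (1 − 0.62·0.59)x = 300(1 − 0.62), i.e. 0.6342·x = 114.
x ≈ 179.7540; the contractor's share is 300 − x ≈ 120.2460.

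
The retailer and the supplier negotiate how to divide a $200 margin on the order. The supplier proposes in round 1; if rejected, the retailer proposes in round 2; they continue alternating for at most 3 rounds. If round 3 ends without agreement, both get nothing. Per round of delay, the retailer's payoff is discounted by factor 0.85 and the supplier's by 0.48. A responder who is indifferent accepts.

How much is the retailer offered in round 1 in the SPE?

Work backward from the last round.
Round 3 (the supplier proposes): rejection yields 0 for the retailer; the supplier offers 0 and keeps 200.
Round 2 (the retailer proposes): the supplier can get 200 next round, worth 0.48 × 200 = 96 now; the retailer offers that and keeps 104.
Round 1 (the supplier proposes): the retailer can get 104 next round, worth 0.85 × 104 = 88.4 now; the supplier offers that and keeps 111.6.

88.4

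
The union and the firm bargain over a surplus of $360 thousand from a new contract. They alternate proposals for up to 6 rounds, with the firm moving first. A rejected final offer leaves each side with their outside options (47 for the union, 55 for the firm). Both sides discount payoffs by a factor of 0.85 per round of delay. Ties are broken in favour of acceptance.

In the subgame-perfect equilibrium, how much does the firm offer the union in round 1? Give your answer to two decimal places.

Round 6 (the union proposes): the firm gets 55 if talks fail, so the union offers 55 and keeps 305.
Round 5 (the firm proposes): the union can get 305 next round, worth 0.85 × 305 = 259.25 now. The firm offers 259.25 and keeps 360 − 259.25 = 100.75.
Round 4 (the union proposes): the firm can get 100.75 next round, worth 0.85 × 100.75 = 85.6375 now, so the union offers 85.6375, keeping 274.3625.
Round 3 (the firm proposes): the union can get 274.3625 next round, worth 0.85 × 274.3625 = 233.208125 now. The firm offers 233.208125 and keeps 360 − 233.208125 = 126.791875.
Round 2 (the union proposes): the firm can get 126.791875 next round, worth 0.85 × 126.791875 = 107.77309375 now. The union offers 107.77309375 and keeps 360 − 107.77309375 = 252.22690625.
Round 1 (the firm proposes): the union can get 252.22690625 next round, worth 0.85 × 252.22690625 = 214.3928703125 now. The firm offers 214.3928703125 and keeps 360 − 214.3928703125 = 145.6071296875.

214.39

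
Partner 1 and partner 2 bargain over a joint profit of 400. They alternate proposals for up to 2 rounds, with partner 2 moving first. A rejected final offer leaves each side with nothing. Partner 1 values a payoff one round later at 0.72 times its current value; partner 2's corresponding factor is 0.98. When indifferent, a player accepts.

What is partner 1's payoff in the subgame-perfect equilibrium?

288

Work backward from the last round.
Round 2 (partner 1 proposes): rejection yields 0 for partner 2; partner 1 offers 0 and keeps 400.
Round 1 (partner 2 proposes): partner 1 can get 400 next round, worth 0.72 × 400 = 288 now. Partner 2 offers 288 and keeps 400 − 288 = 112.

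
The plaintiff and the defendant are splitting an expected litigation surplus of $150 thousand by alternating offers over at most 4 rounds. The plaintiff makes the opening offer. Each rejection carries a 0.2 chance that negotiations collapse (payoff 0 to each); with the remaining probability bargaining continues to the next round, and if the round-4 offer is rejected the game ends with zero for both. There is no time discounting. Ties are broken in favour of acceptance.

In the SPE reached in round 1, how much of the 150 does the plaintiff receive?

By backward induction:
Round 4 (the defendant proposes): rejection yields 0 for the plaintiff; the defendant offers 0 and keeps 150.
Round 3 (the plaintiff proposes): rejecting gives the defendant an expected 0.8 × 150 = 120. The plaintiff offers 120 and keeps 150 − 120 = 30.
Round 2 (the defendant proposes): rejecting gives the plaintiff an expected 0.8 × 30 = 24, so the defendant offers 24, keeping 126.
Round 1 (the plaintiff proposes): rejecting gives the defendant an expected 0.8 × 126 = 100.8. The plaintiff offers 100.8 and keeps 150 − 100.8 = 49.2.

49.2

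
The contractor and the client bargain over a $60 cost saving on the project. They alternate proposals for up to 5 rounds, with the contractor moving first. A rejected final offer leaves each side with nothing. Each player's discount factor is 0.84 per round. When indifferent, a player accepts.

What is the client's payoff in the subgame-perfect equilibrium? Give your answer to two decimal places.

13.75

Round 5 (the contractor proposes): rejection yields 0 for the client; the contractor offers 0 and keeps 60.
Round 4 (the client proposes): the contractor can get 60 next round, worth 0.84 × 60 = 50.4 now. The client offers 50.4 and keeps 60 − 50.4 = 9.6.
Round 3 (the contractor proposes): the client can get 9.6 next round, worth 0.84 × 9.6 = 8.064 now, so the contractor offers 8.064, keeping 51.936.
Round 2 (the client proposes): the contractor can get 51.936 next round, worth 0.84 × 51.936 = 43.62624 now. The client offers 43.62624 and keeps 60 − 43.62624 = 16.37376.
Round 1 (the contractor proposes): the client can get 16.37376 next round, worth 0.84 × 16.37376 = 13.7539584 now, so the contractor offers 13.7539584, keeping 46.2460416.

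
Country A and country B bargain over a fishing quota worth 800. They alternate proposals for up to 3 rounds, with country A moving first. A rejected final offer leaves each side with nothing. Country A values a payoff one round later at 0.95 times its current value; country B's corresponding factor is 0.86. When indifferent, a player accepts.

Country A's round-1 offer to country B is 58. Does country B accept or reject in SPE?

Round 3 (country A proposes): country B will accept anything ≥ 0, so country A offers 0 and keeps 800.
Round 2 (country B proposes): country A can get 800 next round, worth 0.95 × 800 = 760 now; country B offers that and keeps 40.
So by rejecting in round 1, country B gets 40 next round, worth 0.86 × 40 = 34.4 now.
Offer 58 ≥ 34.4, so country B accepts.

Accept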